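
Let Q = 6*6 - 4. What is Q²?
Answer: 1024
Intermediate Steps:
Q = 32 (Q = 36 - 4 = 32)
Q² = 32² = 1024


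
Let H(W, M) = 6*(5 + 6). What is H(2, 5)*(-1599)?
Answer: -105534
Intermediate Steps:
H(W, M) = 66 (H(W, M) = 6*11 = 66)
H(2, 5)*(-1599) = 66*(-1599) = -105534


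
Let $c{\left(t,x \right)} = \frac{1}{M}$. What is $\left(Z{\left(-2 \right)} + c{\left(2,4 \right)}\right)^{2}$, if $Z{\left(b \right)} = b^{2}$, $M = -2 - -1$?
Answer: $9$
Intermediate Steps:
$M = -1$ ($M = -2 + 1 = -1$)
$c{\left(t,x \right)} = -1$ ($c{\left(t,x \right)} = \frac{1}{-1} = -1$)
$\left(Z{\left(-2 \right)} + c{\left(2,4 \right)}\right)^{2} = \left(\left(-2\right)^{2} - 1\right)^{2} = \left(4 - 1\right)^{2} = 3^{2} = 9$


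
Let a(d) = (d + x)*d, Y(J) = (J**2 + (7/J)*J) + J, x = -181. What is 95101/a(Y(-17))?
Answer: 95101/27342 ≈ 3.4782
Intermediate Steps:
Y(J) = 7 + J + J**2 (Y(J) = (J**2 + 7) + J = (7 + J**2) + J = 7 + J + J**2)
a(d) = d*(-181 + d) (a(d) = (d - 181)*d = (-181 + d)*d = d*(-181 + d))
95101/a(Y(-17)) = 95101/(((7 - 17 + (-17)**2)*(-181 + (7 - 17 + (-17)**2)))) = 95101/(((7 - 17 + 289)*(-181 + (7 - 17 + 289)))) = 95101/((279*(-181 + 279))) = 95101/((279*98)) = 95101/27342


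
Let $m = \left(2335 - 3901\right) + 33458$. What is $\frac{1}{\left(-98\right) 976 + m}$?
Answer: $- \frac{1}{63756} \approx -1.5685 \cdot 10^{-5}$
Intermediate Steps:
$m = 31892$ ($m = -1566 + 33458 = 31892$)
$\frac{1}{\left(-98\right) 976 + m} = \frac{1}{\left(-98\right) 976 + 31892} = \frac{1}{-95648 + 31892} = \frac{1}{-63756} = - \frac{1}{63756}$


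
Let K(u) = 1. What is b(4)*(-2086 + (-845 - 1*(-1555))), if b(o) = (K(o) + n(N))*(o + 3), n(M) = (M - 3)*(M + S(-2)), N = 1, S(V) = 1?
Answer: 28896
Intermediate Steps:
n(M) = (1 + M)*(-3 + M) (n(M) = (M - 3)*(M + 1) = (-3 + M)*(1 + M) = (1 + M)*(-3 + M))
b(o) = -9 - 3*o (b(o) = (1 + (-3 + 1² - 2*1))*(o + 3) = (1 + (-3 + 1 - 2))*(3 + o) = (1 - 4)*(3 + o) = -3*(3 + o) = -9 - 3*o)
b(4)*(-2086 + (-845 - 1*(-1555))) = (-9 - 3*4)*(-2086 + (-845 - 1*(-1555))) = (-9 - 12)*(-2086 + (-845 + 1555)) = -21*(-2086 + 710) = -21*(-1376) = 28896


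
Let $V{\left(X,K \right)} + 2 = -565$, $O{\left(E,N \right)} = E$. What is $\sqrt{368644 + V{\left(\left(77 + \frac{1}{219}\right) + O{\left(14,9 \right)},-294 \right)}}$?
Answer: $\sqrt{368077} \approx 606.69$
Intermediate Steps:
$V{\left(X,K \right)} = -567$ ($V{\left(X,K \right)} = -2 - 565 = -567$)
$\sqrt{368644 + V{\left(\left(77 + \frac{1}{219}\right) + O{\left(14,9 \right)},-294 \right)}} = \sqrt{368644 - 567} = \sqrt{368077}$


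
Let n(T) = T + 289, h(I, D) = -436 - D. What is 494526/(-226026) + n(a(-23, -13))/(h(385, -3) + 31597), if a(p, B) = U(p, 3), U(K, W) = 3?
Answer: -213130676/97831587 ≈ -2.1785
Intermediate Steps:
a(p, B) = 3
n(T) = 289 + T
494526/(-226026) + n(a(-23, -13))/(h(385, -3) + 31597) = 494526/(-226026) + (289 + 3)/((-436 - 1*(-3)) + 31597) = 494526*(-1/226026) + 292/((-436 + 3) + 31597) = -82421/37671 + 292/(-433 + 31597) = -82421/37671 + 292/31164 = -82421/37671 + 292*(1/31164) = -82421/37671 + 73/7791 = -213130676/97831587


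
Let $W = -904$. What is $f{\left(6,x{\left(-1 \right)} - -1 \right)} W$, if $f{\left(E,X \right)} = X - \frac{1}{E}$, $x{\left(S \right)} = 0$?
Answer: $- \frac{2260}{3} \approx -753.33$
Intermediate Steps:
$f{\left(6,x{\left(-1 \right)} - -1 \right)} W = \left(\left(0 - -1\right) - \frac{1}{6}\right) \left(-904\right) = \left(\left(0 + 1\right) - \frac{1}{6}\right) \left(-904\right) = \left(1 - \frac{1}{6}\right) \left(-904\right) = \frac{5}{6} \left(-904\right) = - \frac{2260}{3}$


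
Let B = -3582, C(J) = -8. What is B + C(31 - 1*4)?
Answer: -3590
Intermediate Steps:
B + C(31 - 1*4) = -3582 - 8 = -3590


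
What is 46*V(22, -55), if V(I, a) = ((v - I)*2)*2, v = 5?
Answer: -3128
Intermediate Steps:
V(I, a) = 20 - 4*I (V(I, a) = ((5 - I)*2)*2 = (10 - 2*I)*2 = 20 - 4*I)
46*V(22, -55) = 46*(20 - 4*22) = 46*(20 - 88) = 46*(-68) = -3128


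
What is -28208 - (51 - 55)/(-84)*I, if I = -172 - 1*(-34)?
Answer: -197410/7 ≈ -28201.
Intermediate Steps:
I = -138 (I = -172 + 34 = -138)
-28208 - (51 - 55)/(-84)*I = -28208 - (51 - 55)/(-84)*(-138) = -28208 - (-4*(-1/84))*(-138) = -28208 - (-138)/21 = -28208 - 1*(-46/7) = -28208 + 46/7 = -197410/7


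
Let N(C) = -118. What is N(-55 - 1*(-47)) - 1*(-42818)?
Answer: 42700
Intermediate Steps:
N(-55 - 1*(-47)) - 1*(-42818) = -118 - 1*(-42818) = -118 + 42818 = 42700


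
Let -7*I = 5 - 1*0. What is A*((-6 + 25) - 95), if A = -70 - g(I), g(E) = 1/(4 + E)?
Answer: 122892/23 ≈ 5343.1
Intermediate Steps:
I = -5/7 (I = -(5 - 1*0)/7 = -(5 + 0)/7 = -⅐*5 = -5/7 ≈ -0.71429)
A = -1617/23 (A = -70 - 1/(4 - 5/7) = -70 - 1/23/7 = -70 - 1*7/23 = -70 - 7/23 = -1617/23 ≈ -70.304)
A*((-6 + 25) - 95) = -1617*((-6 + 25) - 95)/23 = -1617*(19 - 95)/23 = -1617/23*(-76) = 122892/23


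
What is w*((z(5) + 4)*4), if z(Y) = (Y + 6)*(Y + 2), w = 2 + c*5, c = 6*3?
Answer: 29808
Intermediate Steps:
c = 18
w = 92 (w = 2 + 18*5 = 2 + 90 = 92)
z(Y) = (2 + Y)*(6 + Y) (z(Y) = (6 + Y)*(2 + Y) = (2 + Y)*(6 + Y))
w*((z(5) + 4)*4) = 92*(((12 + 5² + 8*5) + 4)*4) = 92*(((12 + 25 + 40) + 4)*4) = 92*((77 + 4)*4) = 92*(81*4) = 92*324 = 29808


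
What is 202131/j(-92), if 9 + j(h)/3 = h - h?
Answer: -22459/3 ≈ -7486.3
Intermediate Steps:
j(h) = -27 (j(h) = -27 + 3*(h - h) = -27 + 3*0 = -27 + 0 = -27)
202131/j(-92) = 202131/(-27) = 202131*(-1/27) = -22459/3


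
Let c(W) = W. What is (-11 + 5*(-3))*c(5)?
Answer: -130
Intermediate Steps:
(-11 + 5*(-3))*c(5) = (-11 + 5*(-3))*5 = (-11 - 15)*5 = -26*5 = -130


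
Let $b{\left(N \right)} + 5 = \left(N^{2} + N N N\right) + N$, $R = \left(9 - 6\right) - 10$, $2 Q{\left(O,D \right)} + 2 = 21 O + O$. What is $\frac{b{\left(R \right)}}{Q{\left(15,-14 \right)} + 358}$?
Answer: $- \frac{17}{29} \approx -0.58621$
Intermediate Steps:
$Q{\left(O,D \right)} = -1 + 11 O$ ($Q{\left(O,D \right)} = -1 + \frac{21 O + O}{2} = -1 + \frac{22 O}{2} = -1 + 11 O$)
$R = -7$ ($R = 3 - 10 = -7$)
$b{\left(N \right)} = -5 + N + N^{2} + N^{3}$ ($b{\left(N \right)} = -5 + \left(\left(N^{2} + N N N\right) + N\right) = -5 + \left(\left(N^{2} + N^{2} N\right) + N\right) = -5 + \left(\left(N^{2} + N^{3}\right) + N\right) = -5 + \left(N + N^{2} + N^{3}\right) = -5 + N + N^{2} + N^{3}$)
$\frac{b{\left(R \right)}}{Q{\left(15,-14 \right)} + 358} = \frac{-5 - 7 + \left(-7\right)^{2} + \left(-7\right)^{3}}{\left(-1 + 11 \cdot 15\right) + 358} = \frac{-5 - 7 + 49 - 343}{\left(-1 + 165\right) + 358} = - \frac{306}{164 + 358} = - \frac{306}{522} = \left(-306\right) \frac{1}{522} = - \frac{17}{29}$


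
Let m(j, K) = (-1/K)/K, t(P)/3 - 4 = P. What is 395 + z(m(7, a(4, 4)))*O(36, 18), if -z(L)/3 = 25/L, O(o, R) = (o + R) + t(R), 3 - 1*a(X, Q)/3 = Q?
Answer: 81395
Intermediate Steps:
a(X, Q) = 9 - 3*Q
t(P) = 12 + 3*P
O(o, R) = 12 + o + 4*R (O(o, R) = (o + R) + (12 + 3*R) = (R + o) + (12 + 3*R) = 12 + o + 4*R)
m(j, K) = -1/K²
z(L) = -75/L
395 + z(m(7, a(4, 4)))*O(36, 18) = 395 + (-75*(-(9 - 3*4)²))*(12 + 36 + 4*18) = 395 + (-75*(-(9 - 12)²))*(12 + 36 + 72) = 395 - 75/((-1/(-3)²))*120 = 395 - 75/((-1*⅑))*120 = 395 - 75/(-⅑)*120 = 395 - 75*(-9)*120 = 395 + 675*120 = 395 + 81000 = 81395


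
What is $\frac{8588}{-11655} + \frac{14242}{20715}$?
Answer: $- \frac{793994}{16095555} \approx -0.04933$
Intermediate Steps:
$\frac{8588}{-11655} + \frac{14242}{20715} = 8588 \left(- \frac{1}{11655}\right) + 14242 \cdot \frac{1}{20715} = - \frac{8588}{11655} + \frac{14242}{20715} = - \frac{793994}{16095555}$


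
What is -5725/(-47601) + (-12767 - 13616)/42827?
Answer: -1010672608/2038608027 ≈ -0.49577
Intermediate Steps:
-5725/(-47601) + (-12767 - 13616)/42827 = -5725*(-1/47601) - 26383*1/42827 = 5725/47601 - 26383/42827 = -1010672608/2038608027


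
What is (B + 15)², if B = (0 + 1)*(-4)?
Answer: 121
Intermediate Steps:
B = -4 (B = 1*(-4) = -4)
(B + 15)² = (-4 + 15)² = 11² = 121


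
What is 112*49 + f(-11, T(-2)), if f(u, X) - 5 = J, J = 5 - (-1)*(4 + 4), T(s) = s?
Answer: 5506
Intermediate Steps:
J = 13 (J = 5 - (-1)*8 = 5 - 1*(-8) = 5 + 8 = 13)
f(u, X) = 18 (f(u, X) = 5 + 13 = 18)
112*49 + f(-11, T(-2)) = 112*49 + 18 = 5488 + 18 = 5506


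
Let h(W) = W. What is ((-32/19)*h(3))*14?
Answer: -1344/19 ≈ -70.737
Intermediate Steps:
((-32/19)*h(3))*14 = (-32/19*3)*14 = (-32*1/19*3)*14 = -32/19*3*14 = -96/19*14 = -1344/19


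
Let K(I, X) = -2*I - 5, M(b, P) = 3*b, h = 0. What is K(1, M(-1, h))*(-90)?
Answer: 630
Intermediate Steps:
K(I, X) = -5 - 2*I
K(1, M(-1, h))*(-90) = (-5 - 2*1)*(-90) = (-5 - 2)*(-90) = -7*(-90) = 630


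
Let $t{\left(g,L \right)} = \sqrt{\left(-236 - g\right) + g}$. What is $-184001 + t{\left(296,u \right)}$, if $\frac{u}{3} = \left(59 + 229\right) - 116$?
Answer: $-184001 + 2 i \sqrt{59} \approx -1.84 \cdot 10^{5} + 15.362 i$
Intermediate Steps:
$u = 516$ ($u = 3 \left(\left(59 + 229\right) - 116\right) = 3 \left(288 - 116\right) = 3 \cdot 172 = 516$)
$t{\left(g,L \right)} = 2 i \sqrt{59}$ ($t{\left(g,L \right)} = \sqrt{-236} = 2 i \sqrt{59}$)
$-184001 + t{\left(296,u \right)} = -184001 + 2 i \sqrt{59}$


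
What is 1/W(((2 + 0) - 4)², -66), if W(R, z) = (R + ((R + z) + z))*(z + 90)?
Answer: -1/2976 ≈ -0.00033602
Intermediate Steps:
W(R, z) = (90 + z)*(2*R + 2*z) (W(R, z) = (R + (R + 2*z))*(90 + z) = (2*R + 2*z)*(90 + z) = (90 + z)*(2*R + 2*z))
1/W(((2 + 0) - 4)², -66) = 1/(2*(-66)² + 180*((2 + 0) - 4)² + 180*(-66) + 2*((2 + 0) - 4)²*(-66)) = 1/(2*4356 + 180*(2 - 4)² - 11880 + 2*(2 - 4)²*(-66)) = 1/(8712 + 180*(-2)² - 11880 + 2*(-2)²*(-66)) = 1/(8712 + 180*4 - 11880 + 2*4*(-66)) = 1/(8712 + 720 - 11880 - 528) = 1/(-2976) = -1/2976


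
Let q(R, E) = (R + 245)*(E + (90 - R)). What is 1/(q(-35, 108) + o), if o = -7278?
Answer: 1/41652 ≈ 2.4008e-5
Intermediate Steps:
q(R, E) = (245 + R)*(90 + E - R)
1/(q(-35, 108) + o) = 1/((22050 - 1*(-35)² - 155*(-35) + 245*108 + 108*(-35)) - 7278) = 1/((22050 - 1*1225 + 5425 + 26460 - 3780) - 7278) = 1/((22050 - 1225 + 5425 + 26460 - 3780) - 7278) = 1/(48930 - 7278) = 1/41652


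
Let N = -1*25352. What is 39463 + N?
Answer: 14111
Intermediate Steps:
N = -25352
39463 + N = 39463 - 25352 = 14111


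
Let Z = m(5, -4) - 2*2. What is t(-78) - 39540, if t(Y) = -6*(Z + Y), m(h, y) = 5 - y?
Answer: -39102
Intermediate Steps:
Z = 5 (Z = (5 - 1*(-4)) - 2*2 = (5 + 4) - 4 = 9 - 4 = 5)
t(Y) = -30 - 6*Y (t(Y) = -6*(5 + Y) = -30 - 6*Y)
t(-78) - 39540 = (-30 - 6*(-78)) - 39540 = (-30 + 468) - 39540 = 438 - 39540 = -39102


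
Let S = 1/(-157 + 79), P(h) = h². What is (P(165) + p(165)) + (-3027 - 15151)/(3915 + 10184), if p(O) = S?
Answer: 29938499467/1099722 ≈ 27224.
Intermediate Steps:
S = -1/78 (S = 1/(-78) = -1/78 ≈ -0.012821)
p(O) = -1/78
(P(165) + p(165)) + (-3027 - 15151)/(3915 + 10184) = (165² - 1/78) + (-3027 - 15151)/(3915 + 10184) = (27225 - 1/78) - 18178/14099 = 2123549/78 - 18178*1/14099 = 2123549/78 - 18178/14099 = 29938499467/1099722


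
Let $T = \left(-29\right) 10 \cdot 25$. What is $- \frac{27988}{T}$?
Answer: $\frac{13994}{3625} \approx 3.8604$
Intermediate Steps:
$T = -7250$ ($T = \left(-290\right) 25 = -7250$)
$- \frac{27988}{T} = - \frac{27988}{-7250} = \left(-27988\right) \left(- \frac{1}{7250}\right) = \frac{13994}{3625}$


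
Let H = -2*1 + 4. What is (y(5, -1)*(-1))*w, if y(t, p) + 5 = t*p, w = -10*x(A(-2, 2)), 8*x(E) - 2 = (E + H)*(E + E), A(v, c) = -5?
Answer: -400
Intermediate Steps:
H = 2 (H = -2 + 4 = 2)
x(E) = ¼ + E*(2 + E)/4 (x(E) = ¼ + ((E + 2)*(E + E))/8 = ¼ + ((2 + E)*(2*E))/8 = ¼ + (2*E*(2 + E))/8 = ¼ + E*(2 + E)/4)
w = -40 (w = -10*(¼ + (½)*(-5) + (¼)*(-5)²) = -10*(¼ - 5/2 + (¼)*25) = -10*(¼ - 5/2 + 25/4) = -10*4 = -40)
y(t, p) = -5 + p*t (y(t, p) = -5 + t*p = -5 + p*t)
(y(5, -1)*(-1))*w = ((-5 - 1*5)*(-1))*(-40) = ((-5 - 5)*(-1))*(-40) = -10*(-1)*(-40) = 10*(-40) = -400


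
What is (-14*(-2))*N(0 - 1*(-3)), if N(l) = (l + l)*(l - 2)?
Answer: 168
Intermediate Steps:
N(l) = 2*l*(-2 + l) (N(l) = (2*l)*(-2 + l) = 2*l*(-2 + l))
(-14*(-2))*N(0 - 1*(-3)) = (-14*(-2))*(2*(0 - 1*(-3))*(-2 + (0 - 1*(-3)))) = 28*(2*(0 + 3)*(-2 + (0 + 3))) = 28*(2*3*(-2 + 3)) = 28*(2*3*1) = 28*6 = 168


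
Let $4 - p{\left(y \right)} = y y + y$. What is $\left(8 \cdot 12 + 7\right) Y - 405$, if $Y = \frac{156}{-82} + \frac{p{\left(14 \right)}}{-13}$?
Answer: $\frac{549631}{533} \approx 1031.2$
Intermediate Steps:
$p{\left(y \right)} = 4 - y - y^{2}$ ($p{\left(y \right)} = 4 - \left(y y + y\right) = 4 - \left(y^{2} + y\right) = 4 - \left(y + y^{2}\right) = 4 - y - y^{2}$)
$Y = \frac{7432}{533}$ ($Y = \frac{156}{-82} + \frac{4 - 14 - 14^{2}}{-13} = 156 \left(- \frac{1}{82}\right) + \left(4 - 14 - 196\right) \left(- \frac{1}{13}\right) = - \frac{78}{41} + \left(4 - 14 - 196\right) \left(- \frac{1}{13}\right) = - \frac{78}{41} - - \frac{206}{13} = - \frac{78}{41} + \frac{206}{13} = \frac{7432}{533} \approx 13.944$)
$\left(8 \cdot 12 + 7\right) Y - 405 = \left(8 \cdot 12 + 7\right) \frac{7432}{533} - 405 = \left(96 + 7\right) \frac{7432}{533} - 405 = 103 \cdot \frac{7432}{533} - 405 = \frac{765496}{533} - 405 = \frac{549631}{533}$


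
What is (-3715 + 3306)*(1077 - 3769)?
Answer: 1101028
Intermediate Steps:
(-3715 + 3306)*(1077 - 3769) = -409*(-2692) = 1101028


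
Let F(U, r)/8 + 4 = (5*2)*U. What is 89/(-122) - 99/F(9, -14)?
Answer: -36655/41968 ≈ -0.87340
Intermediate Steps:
F(U, r) = -32 + 80*U (F(U, r) = -32 + 8*((5*2)*U) = -32 + 8*(10*U) = -32 + 80*U)
89/(-122) - 99/F(9, -14) = 89/(-122) - 99/(-32 + 80*9) = 89*(-1/122) - 99/(-32 + 720) = -89/122 - 99/688 = -36655/41968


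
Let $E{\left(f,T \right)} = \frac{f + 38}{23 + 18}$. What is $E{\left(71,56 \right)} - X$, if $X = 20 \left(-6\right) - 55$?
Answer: $\frac{7284}{41} \approx 177.66$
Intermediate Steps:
$E{\left(f,T \right)} = \frac{38}{41} + \frac{f}{41}$ ($E{\left(f,T \right)} = \frac{38 + f}{41} = \left(38 + f\right) \frac{1}{41} = \frac{38}{41} + \frac{f}{41}$)
$X = -175$ ($X = -120 - 55 = -175$)
$E{\left(71,56 \right)} - X = \left(\frac{38}{41} + \frac{1}{41} \cdot 71\right) - -175 = \left(\frac{38}{41} + \frac{71}{41}\right) + 175 = \frac{109}{41} + 175 = \frac{7284}{41}$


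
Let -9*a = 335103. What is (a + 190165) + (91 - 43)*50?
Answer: 465994/3 ≈ 1.5533e+5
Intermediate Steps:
a = -111701/3 (a = -1/9*335103 = -111701/3 ≈ -37234.)
(a + 190165) + (91 - 43)*50 = (-111701/3 + 190165) + (91 - 43)*50 = 458794/3 + 48*50 = 458794/3 + 2400 = 465994/3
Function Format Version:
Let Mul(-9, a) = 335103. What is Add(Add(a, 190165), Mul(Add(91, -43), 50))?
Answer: Rational(465994, 3) ≈ 1.5533e+5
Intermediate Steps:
a = Rational(-111701, 3) (a = Mul(Rational(-1, 9), 335103) = Rational(-111701, 3) ≈ -37234.)
Add(Add(a, 190165), Mul(Add(91, -43), 50)) = Add(Add(Rational(-111701, 3), 190165), Mul(Add(91, -43), 50)) = Add(Rational(458794, 3), Mul(48, 50)) = Add(Rational(458794, 3), 2400) = Rational(465994, 3)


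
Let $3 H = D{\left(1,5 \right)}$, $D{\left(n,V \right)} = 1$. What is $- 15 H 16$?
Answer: $-80$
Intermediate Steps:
$H = \frac{1}{3}$ ($H = \frac{1}{3} \cdot 1 = \frac{1}{3} \approx 0.33333$)
$- 15 H 16 = \left(-15\right) \frac{1}{3} \cdot 16 = \left(-5\right) 16 = -80$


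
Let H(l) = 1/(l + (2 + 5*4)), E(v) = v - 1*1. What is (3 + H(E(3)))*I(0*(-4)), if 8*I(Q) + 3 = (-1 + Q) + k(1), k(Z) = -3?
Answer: -511/192 ≈ -2.6615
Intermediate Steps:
E(v) = -1 + v (E(v) = v - 1 = -1 + v)
I(Q) = -7/8 + Q/8 (I(Q) = -3/8 + ((-1 + Q) - 3)/8 = -3/8 + (-4 + Q)/8 = -3/8 + (-½ + Q/8) = -7/8 + Q/8)
H(l) = 1/(22 + l) (H(l) = 1/(l + (2 + 20)) = 1/(l + 22) = 1/(22 + l))
(3 + H(E(3)))*I(0*(-4)) = (3 + 1/(22 + (-1 + 3)))*(-7/8 + (0*(-4))/8) = (3 + 1/(22 + 2))*(-7/8 + (⅛)*0) = (3 + 1/24)*(-7/8 + 0) = (3 + 1/24)*(-7/8) = (73/24)*(-7/8) = -511/192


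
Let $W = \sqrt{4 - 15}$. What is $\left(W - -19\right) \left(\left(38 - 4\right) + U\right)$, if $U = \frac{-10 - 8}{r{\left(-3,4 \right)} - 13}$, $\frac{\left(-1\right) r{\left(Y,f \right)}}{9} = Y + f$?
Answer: $\frac{7277}{11} + \frac{383 i \sqrt{11}}{11} \approx 661.55 + 115.48 i$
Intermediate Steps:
$r{\left(Y,f \right)} = - 9 Y - 9 f$ ($r{\left(Y,f \right)} = - 9 \left(Y + f\right) = - 9 Y - 9 f$)
$W = i \sqrt{11}$ ($W = \sqrt{-11} = i \sqrt{11} \approx 3.3166 i$)
$U = \frac{9}{11}$ ($U = \frac{-10 - 8}{\left(\left(-9\right) \left(-3\right) - 36\right) - 13} = - \frac{18}{\left(27 - 36\right) - 13} = - \frac{18}{-9 - 13} = - \frac{18}{-22} = \left(-18\right) \left(- \frac{1}{22}\right) = \frac{9}{11} \approx 0.81818$)
$\left(W - -19\right) \left(\left(38 - 4\right) + U\right) = \left(i \sqrt{11} - -19\right) \left(\left(38 - 4\right) + \frac{9}{11}\right) = \left(i \sqrt{11} + \left(-43 + 62\right)\right) \left(34 + \frac{9}{11}\right) = \left(i \sqrt{11} + 19\right) \frac{383}{11} = \left(19 + i \sqrt{11}\right) \frac{383}{11} = \frac{7277}{11} + \frac{383 i \sqrt{11}}{11}$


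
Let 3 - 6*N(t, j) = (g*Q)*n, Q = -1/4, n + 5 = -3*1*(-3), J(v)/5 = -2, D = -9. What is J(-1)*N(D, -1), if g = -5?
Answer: 10/3 ≈ 3.3333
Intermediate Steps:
J(v) = -10 (J(v) = 5*(-2) = -10)
n = 4 (n = -5 - 3*1*(-3) = -5 - 3*(-3) = -5 + 9 = 4)
Q = -1/4 (Q = -1*1/4 = -1/4 ≈ -0.25000)
N(t, j) = -1/3 (N(t, j) = 1/2 - (-5*(-1/4))*4/6 = 1/2 - 5*4/24 = 1/2 - 1/6*5 = 1/2 - 5/6 = -1/3)
J(-1)*N(D, -1) = -10*(-1/3) = 10/3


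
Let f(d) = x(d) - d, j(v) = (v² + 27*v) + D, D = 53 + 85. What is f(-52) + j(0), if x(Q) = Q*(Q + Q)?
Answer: 5598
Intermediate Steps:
x(Q) = 2*Q² (x(Q) = Q*(2*Q) = 2*Q²)
D = 138
j(v) = 138 + v² + 27*v (j(v) = (v² + 27*v) + 138 = 138 + v² + 27*v)
f(d) = -d + 2*d² (f(d) = 2*d² - d = -d + 2*d²)
f(-52) + j(0) = -52*(-1 + 2*(-52)) + (138 + 0² + 27*0) = -52*(-1 - 104) + (138 + 0 + 0) = -52*(-105) + 138 = 5460 + 138 = 5598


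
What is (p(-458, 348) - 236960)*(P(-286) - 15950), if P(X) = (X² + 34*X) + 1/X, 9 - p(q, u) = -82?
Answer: -3801958500279/286 ≈ -1.3294e+10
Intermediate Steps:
p(q, u) = 91 (p(q, u) = 9 - 1*(-82) = 9 + 82 = 91)
P(X) = 1/X + X² + 34*X
(p(-458, 348) - 236960)*(P(-286) - 15950) = (91 - 236960)*((1 + (-286)²*(34 - 286))/(-286) - 15950) = -236869*(-(1 + 81796*(-252))/286 - 15950) = -236869*(-(1 - 20612592)/286 - 15950) = -236869*(-1/286*(-20612591) - 15950) = -236869*(20612591/286 - 15950) = -236869*16050891/286 = -3801958500279/286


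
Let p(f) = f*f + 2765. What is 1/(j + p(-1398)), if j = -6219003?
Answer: -1/4261834 ≈ -2.3464e-7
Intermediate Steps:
p(f) = 2765 + f² (p(f) = f² + 2765 = 2765 + f²)
1/(j + p(-1398)) = 1/(-6219003 + (2765 + (-1398)²)) = 1/(-6219003 + (2765 + 1954404)) = 1/(-6219003 + 1957169) = 1/(-4261834) = -1/4261834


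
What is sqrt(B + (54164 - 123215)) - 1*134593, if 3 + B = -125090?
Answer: -134593 + 4*I*sqrt(12134) ≈ -1.3459e+5 + 440.62*I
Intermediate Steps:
B = -125093 (B = -3 - 125090 = -125093)
sqrt(B + (54164 - 123215)) - 1*134593 = sqrt(-125093 + (54164 - 123215)) - 1*134593 = sqrt(-125093 - 69051) - 134593 = sqrt(-194144) - 134593 = 4*I*sqrt(12134) - 134593 = -134593 + 4*I*sqrt(12134)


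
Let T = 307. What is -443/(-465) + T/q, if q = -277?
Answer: -20044/128805 ≈ -0.15562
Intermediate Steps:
-443/(-465) + T/q = -443/(-465) + 307/(-277) = -443*(-1/465) + 307*(-1/277) = 443/465 - 307/277 = -20044/128805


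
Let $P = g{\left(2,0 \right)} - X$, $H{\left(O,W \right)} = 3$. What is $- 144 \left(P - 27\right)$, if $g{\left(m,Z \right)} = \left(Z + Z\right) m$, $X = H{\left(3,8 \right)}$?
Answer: $4320$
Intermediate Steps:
$X = 3$
$g{\left(m,Z \right)} = 2 Z m$
$P = -3$ ($P = 2 \cdot 0 \cdot 2 - 3 = 0 - 3 = -3$)
$- 144 \left(P - 27\right) = - 144 \left(-3 - 27\right) = \left(-144\right) \left(-30\right) = 4320$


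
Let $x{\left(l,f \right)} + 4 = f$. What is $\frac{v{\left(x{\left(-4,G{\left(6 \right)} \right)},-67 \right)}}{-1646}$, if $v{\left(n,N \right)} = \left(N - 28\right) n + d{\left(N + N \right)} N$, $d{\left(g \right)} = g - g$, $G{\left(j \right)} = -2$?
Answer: $- \frac{285}{823} \approx -0.34629$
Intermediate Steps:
$d{\left(g \right)} = 0$
$x{\left(l,f \right)} = -4 + f$
$v{\left(n,N \right)} = n \left(-28 + N\right)$ ($v{\left(n,N \right)} = \left(N - 28\right) n + 0 N = \left(-28 + N\right) n + 0 = n \left(-28 + N\right) + 0 = n \left(-28 + N\right)$)
$\frac{v{\left(x{\left(-4,G{\left(6 \right)} \right)},-67 \right)}}{-1646} = \frac{\left(-4 - 2\right) \left(-28 - 67\right)}{-1646} = \left(-6\right) \left(-95\right) \left(- \frac{1}{1646}\right) = 570 \left(- \frac{1}{1646}\right) = - \frac{285}{823}$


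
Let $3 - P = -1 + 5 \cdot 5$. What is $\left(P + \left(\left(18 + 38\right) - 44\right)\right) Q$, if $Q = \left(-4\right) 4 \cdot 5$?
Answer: $720$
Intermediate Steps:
$Q = -80$ ($Q = \left(-16\right) 5 = -80$)
$P = -21$ ($P = 3 - \left(-1 + 5 \cdot 5\right) = 3 - \left(-1 + 25\right) = 3 - 24 = -21$)
$\left(P + \left(\left(18 + 38\right) - 44\right)\right) Q = \left(-21 + \left(\left(18 + 38\right) - 44\right)\right) \left(-80\right) = \left(-21 + \left(56 - 44\right)\right) \left(-80\right) = \left(-21 + 12\right) \left(-80\right) = \left(-9\right) \left(-80\right) = 720$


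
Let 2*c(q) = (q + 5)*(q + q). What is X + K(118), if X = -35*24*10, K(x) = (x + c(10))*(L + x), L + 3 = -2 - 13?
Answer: 18400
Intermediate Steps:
c(q) = q*(5 + q) (c(q) = ((q + 5)*(q + q))/2 = ((5 + q)*(2*q))/2 = (2*q*(5 + q))/2 = q*(5 + q))
L = -18 (L = -3 + (-2 - 13) = -3 - 15 = -18)
K(x) = (-18 + x)*(150 + x) (K(x) = (x + 10*(5 + 10))*(-18 + x) = (x + 10*15)*(-18 + x) = (x + 150)*(-18 + x) = (150 + x)*(-18 + x) = (-18 + x)*(150 + x))
X = -8400 (X = -840*10 = -8400)
X + K(118) = -8400 + (-2700 + 118² + 132*118) = -8400 + (-2700 + 13924 + 15576) = -8400 + 26800 = 18400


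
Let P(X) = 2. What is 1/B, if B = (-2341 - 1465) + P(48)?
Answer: -1/3804 ≈ -0.00026288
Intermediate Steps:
B = -3804 (B = (-2341 - 1465) + 2 = -3806 + 2 = -3804)
1/B = 1/(-3804) = -1/3804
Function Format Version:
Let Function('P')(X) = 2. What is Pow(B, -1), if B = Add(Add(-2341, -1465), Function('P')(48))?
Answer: Rational(-1, 3804) ≈ -0.00026288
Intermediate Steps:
B = -3804 (B = Add(Add(-2341, -1465), 2) = Add(-3806, 2) = -3804)
Pow(B, -1) = Pow(-3804, -1) = Rational(-1, 3804)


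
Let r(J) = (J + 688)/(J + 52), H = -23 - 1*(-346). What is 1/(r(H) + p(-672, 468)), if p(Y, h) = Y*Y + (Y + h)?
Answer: 125/56422837 ≈ 2.2154e-6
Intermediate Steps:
p(Y, h) = Y + h + Y**2 (p(Y, h) = Y**2 + (Y + h) = Y + h + Y**2)
H = 323 (H = -23 + 346 = 323)
r(J) = (688 + J)/(52 + J)
1/(r(H) + p(-672, 468)) = 1/((688 + 323)/(52 + 323) + (-672 + 468 + (-672)**2)) = 1/(1011/375 + (-672 + 468 + 451584)) = 1/((1/375)*1011 + 451380) = 1/(337/125 + 451380) = 1/(56422837/125) = 125/56422837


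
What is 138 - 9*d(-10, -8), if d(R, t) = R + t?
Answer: 300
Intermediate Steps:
138 - 9*d(-10, -8) = 138 - 9*(-10 - 8) = 138 - 9*(-18) = 138 + 162 = 300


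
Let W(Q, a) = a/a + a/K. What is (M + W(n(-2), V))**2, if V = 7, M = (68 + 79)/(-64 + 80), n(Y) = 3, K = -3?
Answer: 142129/2304 ≈ 61.688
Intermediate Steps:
M = 147/16 ≈ 9.1875
W(Q, a) = 1 - a/3 (W(Q, a) = a/a + a/(-3) = 1 + a*(-1/3) = 1 - a/3)
(M + W(n(-2), V))**2 = (147/16 + (1 - 1/3*7))**2 = (147/16 + (1 - 7/3))**2 = (147/16 - 4/3)**2 = (377/48)**2 = 142129/2304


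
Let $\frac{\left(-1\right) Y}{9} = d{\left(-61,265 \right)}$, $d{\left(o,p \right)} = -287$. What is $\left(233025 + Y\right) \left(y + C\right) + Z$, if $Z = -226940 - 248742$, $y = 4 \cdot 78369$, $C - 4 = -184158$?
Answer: $30468822094$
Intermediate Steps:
$C = -184154$ ($C = 4 - 184158 = -184154$)
$Y = 2583$ ($Y = \left(-9\right) \left(-287\right) = 2583$)
$y = 313476$
$Z = -475682$ ($Z = -226940 - 248742 = -475682$)
$\left(233025 + Y\right) \left(y + C\right) + Z = \left(233025 + 2583\right) \left(313476 - 184154\right) - 475682 = 235608 \cdot 129322 - 475682 = 30469297776 - 475682 = 30468822094$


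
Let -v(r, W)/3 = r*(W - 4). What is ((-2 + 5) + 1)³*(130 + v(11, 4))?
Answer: 8320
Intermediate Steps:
v(r, W) = -3*r*(-4 + W) (v(r, W) = -3*r*(W - 4) = -3*r*(-4 + W))
((-2 + 5) + 1)³*(130 + v(11, 4)) = ((-2 + 5) + 1)³*(130 + 3*11*(4 - 1*4)) = (3 + 1)³*(130 + 3*11*(4 - 4)) = 4³*(130 + 3*11*0) = 64*(130 + 0) = 64*130 = 8320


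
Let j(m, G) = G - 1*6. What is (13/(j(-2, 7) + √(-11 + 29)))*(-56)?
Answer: 728/17 - 2184*√2/17 ≈ -138.86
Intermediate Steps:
j(m, G) = -6 + G (j(m, G) = G - 6 = -6 + G)
(13/(j(-2, 7) + √(-11 + 29)))*(-56) = (13/((-6 + 7) + √(-11 + 29)))*(-56) = (13/(1 + √18))*(-56) = (13/(1 + 3*√2))*(-56) = -728/(1 + 3*√2)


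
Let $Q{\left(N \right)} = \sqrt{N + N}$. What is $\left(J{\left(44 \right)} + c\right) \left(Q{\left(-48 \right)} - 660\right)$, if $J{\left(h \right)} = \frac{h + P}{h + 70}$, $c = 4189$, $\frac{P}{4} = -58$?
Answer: $- \frac{52509380}{19} + \frac{954716 i \sqrt{6}}{57} \approx -2.7637 \cdot 10^{6} + 41028.0 i$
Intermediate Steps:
$P = -232$ ($P = 4 \left(-58\right) = -232$)
$Q{\left(N \right)} = \sqrt{2} \sqrt{N}$ ($Q{\left(N \right)} = \sqrt{2 N} = \sqrt{2} \sqrt{N}$)
$J{\left(h \right)} = \frac{-232 + h}{70 + h}$ ($J{\left(h \right)} = \frac{h - 232}{h + 70} = \frac{-232 + h}{70 + h}$)
$\left(J{\left(44 \right)} + c\right) \left(Q{\left(-48 \right)} - 660\right) = \left(\frac{-232 + 44}{70 + 44} + 4189\right) \left(\sqrt{2} \sqrt{-48} - 660\right) = \left(\frac{1}{114} \left(-188\right) + 4189\right) \left(\sqrt{2} \cdot 4 i \sqrt{3} - 660\right) = \left(\frac{1}{114} \left(-188\right) + 4189\right) \left(4 i \sqrt{6} - 660\right) = \left(- \frac{94}{57} + 4189\right) \left(-660 + 4 i \sqrt{6}\right) = \frac{238679 \left(-660 + 4 i \sqrt{6}\right)}{57} = - \frac{52509380}{19} + \frac{954716 i \sqrt{6}}{57}$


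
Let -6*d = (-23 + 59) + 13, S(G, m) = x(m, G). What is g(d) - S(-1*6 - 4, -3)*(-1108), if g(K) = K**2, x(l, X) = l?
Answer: -117263/36 ≈ -3257.3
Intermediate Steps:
S(G, m) = m
d = -49/6 (d = -((-23 + 59) + 13)/6 = -(36 + 13)/6 = -1/6*49 = -49/6 ≈ -8.1667)
g(d) - S(-1*6 - 4, -3)*(-1108) = (-49/6)**2 - (-3)*(-1108) = 2401/36 - 1*3324 = 2401/36 - 3324 = -117263/36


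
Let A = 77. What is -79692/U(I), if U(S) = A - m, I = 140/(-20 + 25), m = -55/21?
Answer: -418383/418 ≈ -1000.9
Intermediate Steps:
m = -55/21 (m = -55*1/21 = -55/21 ≈ -2.6190)
I = 28 (I = 140/5 = 140*(⅕) = 28)
U(S) = 1672/21 (U(S) = 77 - 1*(-55/21) = 77 + 55/21 = 1672/21)
-79692/U(I) = -79692/1672/21 = -79692*21/1672 = -418383/418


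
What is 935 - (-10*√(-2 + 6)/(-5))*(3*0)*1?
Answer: 935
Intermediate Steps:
935 - (-10*√(-2 + 6)/(-5))*(3*0)*1 = 935 - (-10*√4*(-1)/5)*0*1 = 935 - (-20*(-1)/5)*0 = 935 - (-10*(-⅖))*0 = 935 - 4*0 = 935 - 1*0 = 935 + 0 = 935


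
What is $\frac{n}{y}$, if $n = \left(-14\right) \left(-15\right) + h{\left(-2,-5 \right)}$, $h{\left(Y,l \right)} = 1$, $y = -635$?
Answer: $- \frac{211}{635} \approx -0.33228$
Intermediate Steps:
$n = 211$ ($n = \left(-14\right) \left(-15\right) + 1 = 210 + 1 = 211$)
$\frac{n}{y} = \frac{211}{-635} = 211 \left(- \frac{1}{635}\right) = - \frac{211}{635}$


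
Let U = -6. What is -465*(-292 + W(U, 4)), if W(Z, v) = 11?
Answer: 130665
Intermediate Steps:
-465*(-292 + W(U, 4)) = -465*(-292 + 11) = -465*(-281) = 130665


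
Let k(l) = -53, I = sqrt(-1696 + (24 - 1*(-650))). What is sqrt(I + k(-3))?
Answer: sqrt(-53 + I*sqrt(1022)) ≈ 2.1089 + 7.5794*I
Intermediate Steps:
I = I*sqrt(1022) (I = sqrt(-1696 + (24 + 650)) = sqrt(-1696 + 674) = sqrt(-1022) = I*sqrt(1022) ≈ 31.969*I)
sqrt(I + k(-3)) = sqrt(I*sqrt(1022) - 53) = sqrt(-53 + I*sqrt(1022))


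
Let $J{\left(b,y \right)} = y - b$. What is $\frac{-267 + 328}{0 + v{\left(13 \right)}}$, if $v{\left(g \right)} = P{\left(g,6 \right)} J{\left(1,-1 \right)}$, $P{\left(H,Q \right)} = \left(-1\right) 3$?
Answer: $\frac{61}{6} \approx 10.167$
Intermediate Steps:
$P{\left(H,Q \right)} = -3$
$v{\left(g \right)} = 6$ ($v{\left(g \right)} = - 3 \left(-1 - 1\right) = \left(-3\right) \left(-2\right) = 6$)
$\frac{-267 + 328}{0 + v{\left(13 \right)}} = \frac{-267 + 328}{0 + 6} = \frac{61}{6}$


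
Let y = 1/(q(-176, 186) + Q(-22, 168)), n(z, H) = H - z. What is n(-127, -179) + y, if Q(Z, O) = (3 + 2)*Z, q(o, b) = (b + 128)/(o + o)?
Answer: -1015060/19517 ≈ -52.009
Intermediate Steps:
q(o, b) = (128 + b)/(2*o) (q(o, b) = (128 + b)/((2*o)) = (128 + b)*(1/(2*o)) = (128 + b)/(2*o))
Q(Z, O) = 5*Z
y = -176/19517 (y = 1/((½)*(128 + 186)/(-176) + 5*(-22)) = 1/((½)*(-1/176)*314 - 110) = 1/(-157/176 - 110) = 1/(-19517/176) = -176/19517 ≈ -0.0090178)
n(-127, -179) + y = (-179 - 1*(-127)) - 176/19517 = (-179 + 127) - 176/19517 = -52 - 176/19517 = -1015060/19517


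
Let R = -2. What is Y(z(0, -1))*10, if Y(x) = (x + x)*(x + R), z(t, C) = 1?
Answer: -20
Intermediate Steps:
Y(x) = 2*x*(-2 + x) (Y(x) = (x + x)*(x - 2) = (2*x)*(-2 + x) = 2*x*(-2 + x))
Y(z(0, -1))*10 = (2*1*(-2 + 1))*10 = (2*1*(-1))*10 = -2*10 = -20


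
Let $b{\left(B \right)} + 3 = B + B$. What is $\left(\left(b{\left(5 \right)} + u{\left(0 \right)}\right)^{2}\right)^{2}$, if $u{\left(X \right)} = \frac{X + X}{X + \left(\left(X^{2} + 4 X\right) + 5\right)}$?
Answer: $2401$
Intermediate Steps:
$u{\left(X \right)} = \frac{2 X}{5 + X^{2} + 5 X}$ ($u{\left(X \right)} = \frac{2 X}{X + \left(5 + X^{2} + 4 X\right)} = \frac{2 X}{5 + X^{2} + 5 X}$)
$b{\left(B \right)} = -3 + 2 B$ ($b{\left(B \right)} = -3 + \left(B + B\right) = -3 + 2 B$)
$\left(\left(b{\left(5 \right)} + u{\left(0 \right)}\right)^{2}\right)^{2} = \left(\left(\left(-3 + 2 \cdot 5\right) + 2 \cdot 0 \frac{1}{5 + 0^{2} + 5 \cdot 0}\right)^{2}\right)^{2} = \left(\left(\left(-3 + 10\right) + 2 \cdot 0 \frac{1}{5 + 0 + 0}\right)^{2}\right)^{2} = \left(\left(7 + 2 \cdot 0 \cdot \frac{1}{5}\right)^{2}\right)^{2} = \left(\left(7 + 0\right)^{2}\right)^{2} = \left(7^{2}\right)^{2} = 49^{2} = 2401$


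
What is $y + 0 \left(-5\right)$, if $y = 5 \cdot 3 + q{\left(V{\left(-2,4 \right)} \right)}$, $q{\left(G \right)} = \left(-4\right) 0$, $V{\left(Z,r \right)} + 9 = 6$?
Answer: $15$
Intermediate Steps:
$V{\left(Z,r \right)} = -3$ ($V{\left(Z,r \right)} = -9 + 6 = -3$)
$q{\left(G \right)} = 0$
$y = 15$ ($y = 5 \cdot 3 + 0 = 15 + 0 = 15$)
$y + 0 \left(-5\right) = 15 + 0 \left(-5\right) = 15 + 0 = 15$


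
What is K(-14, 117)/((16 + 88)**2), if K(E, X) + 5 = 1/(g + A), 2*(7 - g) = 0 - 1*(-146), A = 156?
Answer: -449/973440 ≈ -0.00046125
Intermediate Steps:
g = -66 (g = 7 - (0 - 1*(-146))/2 = 7 - (0 + 146)/2 = 7 - 1/2*146 = 7 - 73 = -66)
K(E, X) = -449/90 (K(E, X) = -5 + 1/(-66 + 156) = -5 + 1/90 = -449/90)
K(-14, 117)/((16 + 88)**2) = -449/(90*(16 + 88)**2) = -449/(90*(104**2)) = -449/90/10816 = -449/90*1/10816 = -449/973440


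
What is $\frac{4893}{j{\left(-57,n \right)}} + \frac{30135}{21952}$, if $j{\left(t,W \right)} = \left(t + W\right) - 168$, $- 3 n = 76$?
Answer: $- \frac{6114327}{336448} \approx -18.173$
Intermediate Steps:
$n = - \frac{76}{3}$ ($n = \left(- \frac{1}{3}\right) 76 = - \frac{76}{3} \approx -25.333$)
$j{\left(t,W \right)} = -168 + W + t$ ($j{\left(t,W \right)} = \left(W + t\right) - 168 = -168 + W + t$)
$\frac{4893}{j{\left(-57,n \right)}} + \frac{30135}{21952} = \frac{4893}{-168 - \frac{76}{3} - 57} + \frac{30135}{21952} = \frac{4893}{- \frac{751}{3}} + 30135 \cdot \frac{1}{21952} = 4893 \left(- \frac{3}{751}\right) + \frac{615}{448} = - \frac{14679}{751} + \frac{615}{448} = - \frac{6114327}{336448}$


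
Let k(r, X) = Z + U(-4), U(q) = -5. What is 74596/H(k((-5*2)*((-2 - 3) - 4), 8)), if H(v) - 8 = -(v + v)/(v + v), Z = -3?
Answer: 74596/7 ≈ 10657.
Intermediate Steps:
k(r, X) = -8 (k(r, X) = -3 - 5 = -8)
H(v) = 7 (H(v) = 8 - (v + v)/(v + v) = 8 - 2*v/(2*v) = 8 - 2*v*1/(2*v) = 8 - 1*1 = 8 - 1 = 7)
74596/H(k((-5*2)*((-2 - 3) - 4), 8)) = 74596/7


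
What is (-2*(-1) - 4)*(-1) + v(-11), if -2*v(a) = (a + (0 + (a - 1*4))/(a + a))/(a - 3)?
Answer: 1005/616 ≈ 1.6315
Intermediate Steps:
v(a) = -(a + (-4 + a)/(2*a))/(2*(-3 + a)) (v(a) = -(a + (0 + (a - 1*4))/(a + a))/(2*(a - 3)) = -(a + (0 + (a - 4))/((2*a)))/(2*(-3 + a)) = -(a + (0 + (-4 + a))*(1/(2*a)))/(2*(-3 + a)) = -(a + (-4 + a)*(1/(2*a)))/(2*(-3 + a)) = -(a + (-4 + a)/(2*a))/(2*(-3 + a)))
(-2*(-1) - 4)*(-1) + v(-11) = (-2*(-1) - 4)*(-1) + (¼)*(4 - 1*(-11) - 2*(-11)²)/(-11*(-3 - 11)) = (2 - 4)*(-1) + (¼)*(-1/11)*(4 + 11 - 2*121)/(-14) = -2*(-1) + (¼)*(-1/11)*(-1/14)*(4 + 11 - 242) = 2 + (¼)*(-1/11)*(-1/14)*(-227) = 2 - 227/616 = 1005/616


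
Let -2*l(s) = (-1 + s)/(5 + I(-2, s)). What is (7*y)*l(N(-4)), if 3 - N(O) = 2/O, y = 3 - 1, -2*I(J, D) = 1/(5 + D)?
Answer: -85/24 ≈ -3.5417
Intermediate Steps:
I(J, D) = -1/(2*(5 + D))
y = 2
N(O) = 3 - 2/O
l(s) = -(-1 + s)/(2*(5 - 1/(10 + 2*s)))
(7*y)*l(N(-4)) = (7*2)*(-(-1 + (3 - 2/(-4)))*(5 + (3 - 2/(-4)))/(49 + 10*(3 - 2/(-4)))) = 14*(-(-1 + (3 - 2*(-¼)))*(5 + (3 - 2*(-¼)))/(49 + 10*(3 - 2*(-¼)))) = 14*(-(-1 + (3 + ½))*(5 + (3 + ½))/(49 + 10*(3 + ½))) = 14*(-(-1 + 7/2)*(5 + 7/2)/(49 + 10*(7/2))) = 14*(-1*5/2*17/2/(49 + 35)) = 14*(-1*5/2*17/2/84) = 14*(-1*1/84*5/2*17/2) = 14*(-85/336) = -85/24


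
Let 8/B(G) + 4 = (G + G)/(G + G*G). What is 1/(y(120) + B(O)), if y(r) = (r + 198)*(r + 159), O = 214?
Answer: 429/38060878 ≈ 1.1271e-5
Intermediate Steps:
B(G) = 8/(-4 + 2*G/(G + G²)) (B(G) = 8/(-4 + (G + G)/(G + G*G)) = 8/(-4 + (2*G)/(G + G²)) = 8/(-4 + 2*G/(G + G²)))
y(r) = (159 + r)*(198 + r) (y(r) = (198 + r)*(159 + r) = (159 + r)*(198 + r))
1/(y(120) + B(O)) = 1/((31482 + 120² + 357*120) + 4*(-1 - 1*214)/(1 + 2*214)) = 1/((31482 + 14400 + 42840) + 4*(-1 - 214)/(1 + 428)) = 1/(88722 + 4*(-215)/429) = 1/(88722 + 4*(1/429)*(-215)) = 1/(88722 - 860/429) = 1/(38060878/429) = 429/38060878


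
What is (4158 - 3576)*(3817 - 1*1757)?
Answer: 1198920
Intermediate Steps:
(4158 - 3576)*(3817 - 1*1757) = 582*(3817 - 1757) = 582*2060 = 1198920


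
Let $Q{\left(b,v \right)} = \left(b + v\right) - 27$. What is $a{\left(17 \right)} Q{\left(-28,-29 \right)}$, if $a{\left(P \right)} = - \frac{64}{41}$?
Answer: $\frac{5376}{41} \approx 131.12$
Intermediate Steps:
$a{\left(P \right)} = - \frac{64}{41}$ ($a{\left(P \right)} = \left(-64\right) \frac{1}{41} = - \frac{64}{41}$)
$Q{\left(b,v \right)} = -27 + b + v$
$a{\left(17 \right)} Q{\left(-28,-29 \right)} = - \frac{64 \left(-27 - 28 - 29\right)}{41} = \left(- \frac{64}{41}\right) \left(-84\right) = \frac{5376}{41}$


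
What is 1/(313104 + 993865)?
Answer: 1/1306969 ≈ 7.6513e-7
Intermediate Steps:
1/(313104 + 993865) = 1/1306969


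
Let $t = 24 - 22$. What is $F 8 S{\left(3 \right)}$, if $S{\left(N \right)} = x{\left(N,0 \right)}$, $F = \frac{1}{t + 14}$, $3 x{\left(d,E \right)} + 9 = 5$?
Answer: $- \frac{2}{3} \approx -0.66667$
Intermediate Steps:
$t = 2$ ($t = 24 - 22 = 2$)
$x{\left(d,E \right)} = - \frac{4}{3}$ ($x{\left(d,E \right)} = -3 + \frac{1}{3} \cdot 5 = -3 + \frac{5}{3} = - \frac{4}{3}$)
$F = \frac{1}{16}$ ($F = \frac{1}{2 + 14} = \frac{1}{16} \approx 0.0625$)
$S{\left(N \right)} = - \frac{4}{3}$
$F 8 S{\left(3 \right)} = \frac{1}{16} \cdot 8 \left(- \frac{4}{3}\right) = \frac{1}{2} \left(- \frac{4}{3}\right) = - \frac{2}{3}$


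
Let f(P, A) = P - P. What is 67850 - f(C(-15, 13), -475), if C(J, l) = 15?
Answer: 67850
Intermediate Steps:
f(P, A) = 0
67850 - f(C(-15, 13), -475) = 67850 - 1*0 = 67850 + 0 = 67850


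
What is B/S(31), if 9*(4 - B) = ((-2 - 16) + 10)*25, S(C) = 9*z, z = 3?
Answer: 236/243 ≈ 0.97119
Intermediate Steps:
S(C) = 27 (S(C) = 9*3 = 27)
B = 236/9 (B = 4 - ((-2 - 16) + 10)*25/9 = 4 - (-18 + 10)*25/9 = 4 - (-8)*25/9 = 4 - ⅑*(-200) = 4 + 200/9 = 236/9 ≈ 26.222)
B/S(31) = (236/9)/27 = (236/9)*(1/27) = 236/243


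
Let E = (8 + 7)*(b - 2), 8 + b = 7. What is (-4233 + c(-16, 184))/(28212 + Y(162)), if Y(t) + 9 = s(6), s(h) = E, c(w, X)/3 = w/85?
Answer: -9227/61370 ≈ -0.15035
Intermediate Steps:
b = -1 (b = -8 + 7 = -1)
E = -45 (E = (8 + 7)*(-1 - 2) = 15*(-3) = -45)
c(w, X) = 3*w/85 (c(w, X) = 3*(w/85) = 3*w/85)
s(h) = -45
Y(t) = -54 (Y(t) = -9 - 45 = -54)
(-4233 + c(-16, 184))/(28212 + Y(162)) = (-4233 + (3/85)*(-16))/(28212 - 54) = (-4233 - 48/85)/28158 = -359853/85*1/28158 = -9227/61370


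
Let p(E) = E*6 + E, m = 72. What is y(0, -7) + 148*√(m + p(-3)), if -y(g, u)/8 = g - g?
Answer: 148*√51 ≈ 1056.9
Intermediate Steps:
y(g, u) = 0 (y(g, u) = -8*(g - g) = -8*0 = 0)
p(E) = 7*E (p(E) = 6*E + E = 7*E)
y(0, -7) + 148*√(m + p(-3)) = 0 + 148*√(72 + 7*(-3)) = 0 + 148*√(72 - 21) = 0 + 148*√51 = 148*√51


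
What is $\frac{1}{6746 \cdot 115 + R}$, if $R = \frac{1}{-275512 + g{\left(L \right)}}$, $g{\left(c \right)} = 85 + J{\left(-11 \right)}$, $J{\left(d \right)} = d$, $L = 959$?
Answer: $\frac{275438}{213682046019} \approx 1.289 \cdot 10^{-6}$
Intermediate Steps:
$g{\left(c \right)} = 74$ ($g{\left(c \right)} = 85 - 11 = 74$)
$R = - \frac{1}{275438}$ ($R = \frac{1}{-275512 + 74} = \frac{1}{-275438} = - \frac{1}{275438} \approx -3.6306 \cdot 10^{-6}$)
$\frac{1}{6746 \cdot 115 + R} = \frac{1}{6746 \cdot 115 - \frac{1}{275438}} = \frac{1}{775790 - \frac{1}{275438}} = \frac{1}{\frac{213682046019}{275438}} = \frac{275438}{213682046019}$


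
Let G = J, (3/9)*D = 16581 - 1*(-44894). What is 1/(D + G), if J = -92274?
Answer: 1/92151 ≈ 1.0852e-5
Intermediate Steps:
D = 184425 (D = 3*(16581 - 1*(-44894)) = 3*(16581 + 44894) = 3*61475 = 184425)
G = -92274
1/(D + G) = 1/(184425 - 92274) = 1/92151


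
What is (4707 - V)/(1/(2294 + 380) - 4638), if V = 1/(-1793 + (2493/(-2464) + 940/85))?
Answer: -940015813631006/926235919393663 ≈ -1.0149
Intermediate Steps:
V = -41888/74684333 (V = 1/(-1793 + (2493*(-1/2464) + 940*(1/85))) = 1/(-1793 + (-2493/2464 + 188/17)) = 1/(-1793 + 420851/41888) = 1/(-74684333/41888) = -41888/74684333 ≈ -0.00056087)
(4707 - V)/(1/(2294 + 380) - 4638) = (4707 - 1*(-41888/74684333))/(1/(2294 + 380) - 4638) = (4707 + 41888/74684333)/(1/2674 - 4638) = 351539197319/(74684333*(1/2674 - 4638)) = 351539197319/(74684333*(-12402011/2674)) = (351539197319/74684333)*(-2674/12402011) = -940015813631006/926235919393663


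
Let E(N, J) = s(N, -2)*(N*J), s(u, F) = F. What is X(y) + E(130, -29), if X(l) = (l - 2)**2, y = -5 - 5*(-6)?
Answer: 8069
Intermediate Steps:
E(N, J) = -2*J*N (E(N, J) = -2*N*J = -2*J*N)
y = 25 (y = -5 + 30 = 25)
X(l) = (-2 + l)**2
X(y) + E(130, -29) = (-2 + 25)**2 - 2*(-29)*130 = 23**2 + 7540 = 529 + 7540 = 8069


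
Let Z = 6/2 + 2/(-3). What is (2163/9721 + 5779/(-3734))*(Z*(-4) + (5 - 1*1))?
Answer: 384808136/54447321 ≈ 7.0675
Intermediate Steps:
Z = 7/3 (Z = 6*(½) + 2*(-⅓) = 3 - ⅔ = 7/3 ≈ 2.3333)
(2163/9721 + 5779/(-3734))*(Z*(-4) + (5 - 1*1)) = (2163/9721 + 5779/(-3734))*((7/3)*(-4) + (5 - 1*1)) = (2163*(1/9721) + 5779*(-1/3734))*(-28/3 + (5 - 1)) = (2163/9721 - 5779/3734)*(-28/3 + 4) = -48101017/36298214*(-16/3) = 384808136/54447321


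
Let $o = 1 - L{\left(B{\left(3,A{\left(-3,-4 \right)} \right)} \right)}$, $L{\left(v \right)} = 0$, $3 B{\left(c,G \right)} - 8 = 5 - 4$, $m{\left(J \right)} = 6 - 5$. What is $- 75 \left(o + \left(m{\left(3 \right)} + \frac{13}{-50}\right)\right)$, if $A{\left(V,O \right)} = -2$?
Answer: $- \frac{261}{2} \approx -130.5$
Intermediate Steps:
$m{\left(J \right)} = 1$
$B{\left(c,G \right)} = 3$ ($B{\left(c,G \right)} = \frac{8}{3} + \frac{5 - 4}{3} = \frac{8}{3} + \frac{1}{3} \cdot 1 = \frac{8}{3} + \frac{1}{3} = 3$)
$o = 1$ ($o = 1 - 0 = 1 + 0 = 1$)
$- 75 \left(o + \left(m{\left(3 \right)} + \frac{13}{-50}\right)\right) = - 75 \left(1 + \left(1 + \frac{13}{-50}\right)\right) = - 75 \left(1 + \left(1 + 13 \left(- \frac{1}{50}\right)\right)\right) = - 75 \left(1 + \left(1 - \frac{13}{50}\right)\right) = - 75 \left(1 + \frac{37}{50}\right) = \left(-75\right) \frac{87}{50} = - \frac{261}{2}$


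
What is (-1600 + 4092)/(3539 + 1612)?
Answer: 2492/5151 ≈ 0.48379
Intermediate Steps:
(-1600 + 4092)/(3539 + 1612) = 2492/5151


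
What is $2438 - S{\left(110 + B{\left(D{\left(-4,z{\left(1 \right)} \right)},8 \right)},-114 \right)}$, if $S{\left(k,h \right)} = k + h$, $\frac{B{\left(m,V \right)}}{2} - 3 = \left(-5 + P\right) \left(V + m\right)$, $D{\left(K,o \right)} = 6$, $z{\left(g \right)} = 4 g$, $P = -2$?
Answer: $2632$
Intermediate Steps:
$B{\left(m,V \right)} = 6 - 14 V - 14 m$ ($B{\left(m,V \right)} = 6 + 2 \left(-5 - 2\right) \left(V + m\right) = 6 + 2 \left(- 7 \left(V + m\right)\right) = 6 + 2 \left(- 7 V - 7 m\right) = 6 - \left(14 V + 14 m\right) = 6 - 14 V - 14 m$)
$S{\left(k,h \right)} = h + k$
$2438 - S{\left(110 + B{\left(D{\left(-4,z{\left(1 \right)} \right)},8 \right)},-114 \right)} = 2438 - \left(-114 + \left(110 - 190\right)\right) = 2438 - \left(-114 - 80\right) = 2438 - -194 = 2438 + 194 = 2632$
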